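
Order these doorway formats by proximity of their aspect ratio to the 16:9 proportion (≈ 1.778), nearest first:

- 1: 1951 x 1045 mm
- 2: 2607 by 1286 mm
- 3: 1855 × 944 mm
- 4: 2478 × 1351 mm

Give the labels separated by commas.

4, 1, 3, 2

1: 1951/1045 ≈ 1.867 → |1.867 − 1.778| = 0.089
2: 2607/1286 ≈ 2.027 → |2.027 − 1.778| = 0.249
3: 1855/944 ≈ 1.965 → |1.965 − 1.778| = 0.187
4: 2478/1351 ≈ 1.834 → |1.834 − 1.778| = 0.056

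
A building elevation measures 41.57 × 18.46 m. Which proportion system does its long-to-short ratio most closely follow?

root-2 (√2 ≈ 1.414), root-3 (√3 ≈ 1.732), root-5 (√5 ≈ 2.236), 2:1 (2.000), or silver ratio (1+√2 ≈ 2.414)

41.57/18.46 ≈ 2.252. Nearest candidates are root-5 (2.236, off by 0.016) and silver ratio (2.414, off by 0.162).

root-5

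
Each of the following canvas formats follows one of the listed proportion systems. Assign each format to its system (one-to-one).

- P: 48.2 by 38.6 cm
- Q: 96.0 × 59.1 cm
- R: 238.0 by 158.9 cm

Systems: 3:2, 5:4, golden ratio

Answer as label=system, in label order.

P=5:4, Q=golden ratio, R=3:2

P = 48.2/38.6 ≈ 1.249 → 5:4 (1.250)
Q = 96.0/59.1 ≈ 1.624 → golden ratio (1.618)
R = 238.0/158.9 ≈ 1.498 → 3:2 (1.500)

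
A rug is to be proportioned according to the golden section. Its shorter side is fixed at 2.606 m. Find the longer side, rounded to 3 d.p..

4.217 m

golden ratio ≈ 1.61803.
Longer side = 2.606 × 1.61803 ≈ 4.21659 → 4.217 m.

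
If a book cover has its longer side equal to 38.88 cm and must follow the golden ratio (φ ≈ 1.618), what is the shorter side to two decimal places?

24.03 cm

golden ratio ≈ 1.61803.
Shorter side = 38.88 ÷ 1.61803 ≈ 24.0292 → 24.03 cm.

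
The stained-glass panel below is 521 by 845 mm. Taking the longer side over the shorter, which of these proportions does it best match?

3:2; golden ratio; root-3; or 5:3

golden ratio

Ratio = 845 / 521 ≈ 1.622.
Distances: 3:2 1.500 (Δ 0.122); golden ratio 1.618 (Δ 0.004); root-3 1.732 (Δ 0.110); 5:3 1.667 (Δ 0.045).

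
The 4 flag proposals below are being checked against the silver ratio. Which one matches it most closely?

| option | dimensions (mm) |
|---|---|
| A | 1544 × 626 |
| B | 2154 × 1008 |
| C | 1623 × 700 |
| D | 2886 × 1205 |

D

Target silver ratio ≈ 2.414.
A: 2.466 (Δ0.052)  B: 2.137 (Δ0.277)  C: 2.319 (Δ0.095)  D: 2.395 (Δ0.019)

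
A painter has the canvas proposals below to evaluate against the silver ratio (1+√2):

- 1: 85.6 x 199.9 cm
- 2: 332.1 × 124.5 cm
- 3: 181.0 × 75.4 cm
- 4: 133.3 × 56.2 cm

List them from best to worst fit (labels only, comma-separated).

1: 199.9/85.6 ≈ 2.335 → |2.335 − 2.414| = 0.079
2: 332.1/124.5 ≈ 2.667 → |2.667 − 2.414| = 0.253
3: 181.0/75.4 ≈ 2.401 → |2.401 − 2.414| = 0.013
4: 133.3/56.2 ≈ 2.372 → |2.372 − 2.414| = 0.042

3, 4, 1, 2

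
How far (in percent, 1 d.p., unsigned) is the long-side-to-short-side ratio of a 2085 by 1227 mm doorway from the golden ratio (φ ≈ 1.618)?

Ratio = 2085 / 1227 ≈ 1.6993.
Ideal golden ratio ≈ 1.6180. |1.6993 − 1.6180| / 1.6180 ≈ 5.02% → 5.0%.

5.0%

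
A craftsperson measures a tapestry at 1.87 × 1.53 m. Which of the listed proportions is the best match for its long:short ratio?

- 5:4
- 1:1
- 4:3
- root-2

5:4

1.87/1.53 ≈ 1.222. Nearest candidates are 5:4 (1.250, off by 0.028) and 4:3 (1.333, off by 0.111).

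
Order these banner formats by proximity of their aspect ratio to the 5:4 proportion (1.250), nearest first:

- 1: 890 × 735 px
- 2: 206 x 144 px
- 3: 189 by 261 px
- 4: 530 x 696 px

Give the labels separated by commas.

1, 4, 3, 2

1: 890/735 ≈ 1.211 → |1.211 − 1.250| = 0.039
2: 206/144 ≈ 1.431 → |1.431 − 1.250| = 0.181
3: 261/189 ≈ 1.381 → |1.381 − 1.250| = 0.131
4: 696/530 ≈ 1.313 → |1.313 − 1.250| = 0.063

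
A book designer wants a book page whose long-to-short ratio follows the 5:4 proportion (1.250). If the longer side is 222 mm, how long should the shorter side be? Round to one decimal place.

5:4 = 1.25000.
Shorter side = 222 ÷ 1.25000 ≈ 177.600 → 177.6 mm.

177.6 mm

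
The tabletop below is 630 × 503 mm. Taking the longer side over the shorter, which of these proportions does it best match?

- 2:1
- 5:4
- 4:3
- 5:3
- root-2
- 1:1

Ratio = 630 / 503 ≈ 1.252.
Distances: 2:1 2.000 (Δ 0.748); 5:4 1.250 (Δ 0.002); 4:3 1.333 (Δ 0.081); 5:3 1.667 (Δ 0.415); root-2 1.414 (Δ 0.162); 1:1 1.000 (Δ 0.252).

5:4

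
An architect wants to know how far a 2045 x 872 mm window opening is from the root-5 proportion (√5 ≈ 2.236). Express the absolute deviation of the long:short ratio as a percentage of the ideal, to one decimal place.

Ratio = 2045 / 872 ≈ 2.3452.
Ideal root-5 ≈ 2.2361. |2.3452 − 2.2361| / 2.2361 ≈ 4.88% → 4.9%.

4.9%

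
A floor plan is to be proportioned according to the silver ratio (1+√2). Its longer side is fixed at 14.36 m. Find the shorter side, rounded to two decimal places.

silver ratio ≈ 2.41421.
Shorter side = 14.36 ÷ 2.41421 ≈ 5.9481 → 5.95 m.

5.95 m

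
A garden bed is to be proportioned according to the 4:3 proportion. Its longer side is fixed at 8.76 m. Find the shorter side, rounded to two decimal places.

6.57 m

4:3 ≈ 1.33333.
Shorter side = 8.76 ÷ 1.33333 ≈ 6.5700 → 6.57 m.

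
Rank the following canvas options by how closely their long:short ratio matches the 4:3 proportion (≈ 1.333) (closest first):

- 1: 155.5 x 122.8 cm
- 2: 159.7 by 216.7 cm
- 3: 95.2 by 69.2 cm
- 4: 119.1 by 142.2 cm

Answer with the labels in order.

1: 155.5/122.8 ≈ 1.266 → |1.266 − 1.333| = 0.067
2: 216.7/159.7 ≈ 1.357 → |1.357 − 1.333| = 0.024
3: 95.2/69.2 ≈ 1.376 → |1.376 − 1.333| = 0.043
4: 142.2/119.1 ≈ 1.194 → |1.194 − 1.333| = 0.139

2, 3, 1, 4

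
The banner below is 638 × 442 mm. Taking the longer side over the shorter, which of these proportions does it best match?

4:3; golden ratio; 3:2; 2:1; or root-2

root-2

638/442 ≈ 1.443. Nearest candidates are root-2 (1.414, off by 0.029) and 3:2 (1.500, off by 0.057).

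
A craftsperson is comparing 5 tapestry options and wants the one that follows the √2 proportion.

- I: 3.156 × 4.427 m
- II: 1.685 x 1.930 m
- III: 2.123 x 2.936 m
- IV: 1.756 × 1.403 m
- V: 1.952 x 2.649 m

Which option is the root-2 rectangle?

Target root-2 ≈ 1.414.
I: 1.403 (Δ0.011)  II: 1.145 (Δ0.269)  III: 1.383 (Δ0.031)  IV: 1.252 (Δ0.162)  V: 1.357 (Δ0.057)

I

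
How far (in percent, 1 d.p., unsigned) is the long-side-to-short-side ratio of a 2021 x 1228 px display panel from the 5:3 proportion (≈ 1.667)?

Ratio = 2021 / 1228 ≈ 1.6458.
Ideal 5:3 ≈ 1.6667. |1.6458 − 1.6667| / 1.6667 ≈ 1.25% → 1.3%.

1.3%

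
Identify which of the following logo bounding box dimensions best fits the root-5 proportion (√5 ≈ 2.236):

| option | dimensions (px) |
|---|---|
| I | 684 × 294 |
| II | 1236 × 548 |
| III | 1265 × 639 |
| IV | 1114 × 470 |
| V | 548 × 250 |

Target root-5 ≈ 2.236.
I: 2.327 (Δ0.091)  II: 2.255 (Δ0.019)  III: 1.980 (Δ0.256)  IV: 2.370 (Δ0.134)  V: 2.192 (Δ0.044)

II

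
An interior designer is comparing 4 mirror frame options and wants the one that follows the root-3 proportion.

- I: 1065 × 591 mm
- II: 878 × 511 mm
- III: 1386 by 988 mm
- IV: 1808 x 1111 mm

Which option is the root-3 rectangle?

II

Ratios (long/short): I ≈ 1.802; II ≈ 1.718; III ≈ 1.403; IV ≈ 1.627.
root-3 ≈ 1.732; option II is nearest (Δ 0.014).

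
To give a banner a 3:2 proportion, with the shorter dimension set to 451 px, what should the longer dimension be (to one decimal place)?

3:2 = 1.50000.
Longer side = 451 × 1.50000 ≈ 676.500 → 676.5 px.

676.5 px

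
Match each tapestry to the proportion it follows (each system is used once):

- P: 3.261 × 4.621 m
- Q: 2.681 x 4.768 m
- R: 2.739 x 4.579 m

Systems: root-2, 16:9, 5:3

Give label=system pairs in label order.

Ratios: P ≈ 1.417; Q ≈ 1.778; R ≈ 1.672.
Targets: root-2 ≈ 1.414; 16:9 ≈ 1.778; 5:3 ≈ 1.667.

P=root-2, Q=16:9, R=5:3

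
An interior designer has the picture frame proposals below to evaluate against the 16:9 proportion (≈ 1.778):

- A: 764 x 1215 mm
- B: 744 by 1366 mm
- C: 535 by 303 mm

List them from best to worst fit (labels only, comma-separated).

A: 1215/764 ≈ 1.590 → |1.590 − 1.778| = 0.188
B: 1366/744 ≈ 1.836 → |1.836 − 1.778| = 0.058
C: 535/303 ≈ 1.766 → |1.766 − 1.778| = 0.012

C, B, A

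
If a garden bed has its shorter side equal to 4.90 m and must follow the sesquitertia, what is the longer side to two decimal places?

4:3 ≈ 1.33333.
Longer side = 4.90 × 1.33333 ≈ 6.5333 → 6.53 m.

6.53 m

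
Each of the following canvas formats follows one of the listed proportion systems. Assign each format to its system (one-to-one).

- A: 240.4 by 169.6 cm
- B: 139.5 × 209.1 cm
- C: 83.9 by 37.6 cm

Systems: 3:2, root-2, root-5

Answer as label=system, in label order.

Ratios: A ≈ 1.417; B ≈ 1.499; C ≈ 2.231.
Targets: 3:2 ≈ 1.500; root-2 ≈ 1.414; root-5 ≈ 2.236.

A=root-2, B=3:2, C=root-5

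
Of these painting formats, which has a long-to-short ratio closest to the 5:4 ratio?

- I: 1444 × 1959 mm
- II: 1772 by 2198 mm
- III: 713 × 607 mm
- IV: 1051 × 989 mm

II

Ratios (long/short): I ≈ 1.357; II ≈ 1.240; III ≈ 1.175; IV ≈ 1.063.
5:4 ≈ 1.250; option II is nearest (Δ 0.010).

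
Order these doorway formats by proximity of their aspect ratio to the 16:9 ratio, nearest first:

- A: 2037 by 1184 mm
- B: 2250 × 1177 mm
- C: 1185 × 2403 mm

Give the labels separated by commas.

A, B, C

A: 2037/1184 ≈ 1.720 → |1.720 − 1.778| = 0.058
B: 2250/1177 ≈ 1.912 → |1.912 − 1.778| = 0.134
C: 2403/1185 ≈ 2.028 → |2.028 − 1.778| = 0.250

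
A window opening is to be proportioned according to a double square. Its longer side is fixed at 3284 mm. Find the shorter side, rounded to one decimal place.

1642.0 mm

2:1 = 2.00000.
Shorter side = 3284 ÷ 2.00000 ≈ 1642.000 → 1642.0 mm.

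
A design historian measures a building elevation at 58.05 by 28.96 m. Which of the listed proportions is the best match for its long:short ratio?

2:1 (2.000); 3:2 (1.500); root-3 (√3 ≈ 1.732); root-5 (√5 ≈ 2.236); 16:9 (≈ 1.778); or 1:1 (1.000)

2:1

58.05/28.96 ≈ 2.004. Nearest candidates are 2:1 (2.000, off by 0.004) and 16:9 (1.778, off by 0.226).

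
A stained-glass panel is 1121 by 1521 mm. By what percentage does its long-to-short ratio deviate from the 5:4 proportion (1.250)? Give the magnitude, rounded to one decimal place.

Ratio = 1521 / 1121 ≈ 1.3568.
Ideal 5:4 = 1.2500. |1.3568 − 1.2500| / 1.2500 ≈ 8.54% → 8.5%.

8.5%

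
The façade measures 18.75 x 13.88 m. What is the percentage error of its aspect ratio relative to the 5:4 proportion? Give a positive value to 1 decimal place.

8.1%

Ratio = 18.75 / 13.88 ≈ 1.3509.
Ideal 5:4 = 1.2500. |1.3509 − 1.2500| / 1.2500 ≈ 8.07% → 8.1%.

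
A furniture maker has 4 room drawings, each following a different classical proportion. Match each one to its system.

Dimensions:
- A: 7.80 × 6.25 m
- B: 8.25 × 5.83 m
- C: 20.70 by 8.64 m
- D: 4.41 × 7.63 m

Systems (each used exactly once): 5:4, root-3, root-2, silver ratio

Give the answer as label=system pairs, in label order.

A=5:4, B=root-2, C=silver ratio, D=root-3

Ratios: A ≈ 1.248; B ≈ 1.415; C ≈ 2.396; D ≈ 1.730.
Targets: 5:4 ≈ 1.250; root-3 ≈ 1.732; root-2 ≈ 1.414; silver ratio ≈ 2.414.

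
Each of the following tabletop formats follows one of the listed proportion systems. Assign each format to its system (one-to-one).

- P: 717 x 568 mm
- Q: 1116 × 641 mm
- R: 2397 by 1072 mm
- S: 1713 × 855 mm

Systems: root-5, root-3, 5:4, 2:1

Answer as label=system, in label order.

P=5:4, Q=root-3, R=root-5, S=2:1

Ratios: P ≈ 1.262; Q ≈ 1.741; R ≈ 2.236; S ≈ 2.004.
Targets: root-5 ≈ 2.236; root-3 ≈ 1.732; 5:4 ≈ 1.250; 2:1 ≈ 2.000.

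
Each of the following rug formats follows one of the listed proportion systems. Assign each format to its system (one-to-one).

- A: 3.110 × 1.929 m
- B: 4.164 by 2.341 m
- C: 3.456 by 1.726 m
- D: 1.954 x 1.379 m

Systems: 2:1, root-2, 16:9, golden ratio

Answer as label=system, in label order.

Ratios: A ≈ 1.612; B ≈ 1.779; C ≈ 2.002; D ≈ 1.417.
Targets: 2:1 ≈ 2.000; root-2 ≈ 1.414; 16:9 ≈ 1.778; golden ratio ≈ 1.618.

A=golden ratio, B=16:9, C=2:1, D=root-2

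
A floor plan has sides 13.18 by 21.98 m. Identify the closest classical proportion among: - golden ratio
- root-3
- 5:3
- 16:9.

Ratio = 21.98 / 13.18 ≈ 1.668.
Distances: golden ratio 1.618 (Δ 0.050); root-3 1.732 (Δ 0.064); 5:3 1.667 (Δ 0.001); 16:9 1.778 (Δ 0.110).

5:3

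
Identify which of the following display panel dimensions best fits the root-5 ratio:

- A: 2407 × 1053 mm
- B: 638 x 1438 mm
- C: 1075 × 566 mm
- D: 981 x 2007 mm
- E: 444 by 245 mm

B

Ratios (long/short): A ≈ 2.286; B ≈ 2.254; C ≈ 1.899; D ≈ 2.046; E ≈ 1.812.
root-5 ≈ 2.236; option B is nearest (Δ 0.018).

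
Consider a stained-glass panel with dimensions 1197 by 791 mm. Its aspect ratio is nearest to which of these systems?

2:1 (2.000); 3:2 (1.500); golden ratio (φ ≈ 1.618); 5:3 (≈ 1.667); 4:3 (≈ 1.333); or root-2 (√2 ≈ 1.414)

1197/791 ≈ 1.513. Nearest candidates are 3:2 (1.500, off by 0.013) and root-2 (1.414, off by 0.099).

3:2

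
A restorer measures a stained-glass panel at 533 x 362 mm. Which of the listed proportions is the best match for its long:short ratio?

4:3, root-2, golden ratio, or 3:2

533/362 ≈ 1.472. Nearest candidates are 3:2 (1.500, off by 0.028) and root-2 (1.414, off by 0.058).

3:2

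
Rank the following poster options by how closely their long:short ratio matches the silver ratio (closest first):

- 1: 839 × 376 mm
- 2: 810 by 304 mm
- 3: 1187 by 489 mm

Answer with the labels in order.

3, 1, 2

1: 839/376 ≈ 2.231 → |2.231 − 2.414| = 0.183
2: 810/304 ≈ 2.664 → |2.664 − 2.414| = 0.250
3: 1187/489 ≈ 2.427 → |2.427 − 2.414| = 0.013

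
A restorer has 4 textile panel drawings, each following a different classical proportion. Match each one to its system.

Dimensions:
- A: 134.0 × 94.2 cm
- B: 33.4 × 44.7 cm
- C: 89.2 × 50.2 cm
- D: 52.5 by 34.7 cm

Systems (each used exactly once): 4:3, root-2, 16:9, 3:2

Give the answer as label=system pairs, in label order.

Ratios: A ≈ 1.423; B ≈ 1.338; C ≈ 1.777; D ≈ 1.513.
Targets: 4:3 ≈ 1.333; root-2 ≈ 1.414; 16:9 ≈ 1.778; 3:2 ≈ 1.500.

A=root-2, B=4:3, C=16:9, D=3:2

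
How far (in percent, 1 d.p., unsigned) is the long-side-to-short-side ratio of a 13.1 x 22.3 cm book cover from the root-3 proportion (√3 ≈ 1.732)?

1.7%

Ratio = 22.3 / 13.1 ≈ 1.7023.
Ideal root-3 ≈ 1.7321. |1.7023 − 1.7321| / 1.7321 ≈ 1.72% → 1.7%.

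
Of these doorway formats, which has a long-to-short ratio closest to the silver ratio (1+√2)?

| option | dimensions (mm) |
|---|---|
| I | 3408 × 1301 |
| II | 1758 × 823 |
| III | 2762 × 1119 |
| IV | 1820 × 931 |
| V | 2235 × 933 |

V

Target silver ratio ≈ 2.414.
I: 2.620 (Δ0.206)  II: 2.136 (Δ0.278)  III: 2.468 (Δ0.054)  IV: 1.955 (Δ0.459)  V: 2.395 (Δ0.019)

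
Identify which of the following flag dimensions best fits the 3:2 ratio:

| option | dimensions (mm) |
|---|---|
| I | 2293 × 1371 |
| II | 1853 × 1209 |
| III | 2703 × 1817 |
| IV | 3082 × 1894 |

Target 3:2 ≈ 1.500.
I: 1.673 (Δ0.173)  II: 1.533 (Δ0.033)  III: 1.488 (Δ0.012)  IV: 1.627 (Δ0.127)

III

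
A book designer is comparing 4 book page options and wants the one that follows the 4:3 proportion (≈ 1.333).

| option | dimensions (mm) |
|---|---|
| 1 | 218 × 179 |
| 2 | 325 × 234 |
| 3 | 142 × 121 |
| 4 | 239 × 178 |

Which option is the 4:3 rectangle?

4

Ratios (long/short): 1 ≈ 1.218; 2 ≈ 1.389; 3 ≈ 1.174; 4 ≈ 1.343.
4:3 ≈ 1.333; option 4 is nearest (Δ 0.010).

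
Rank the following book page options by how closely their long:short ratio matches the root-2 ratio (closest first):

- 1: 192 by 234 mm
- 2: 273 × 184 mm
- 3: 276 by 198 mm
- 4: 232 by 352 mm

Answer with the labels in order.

3, 2, 4, 1

1: 234/192 ≈ 1.219 → |1.219 − 1.414| = 0.195
2: 273/184 ≈ 1.484 → |1.484 − 1.414| = 0.070
3: 276/198 ≈ 1.394 → |1.394 − 1.414| = 0.020
4: 352/232 ≈ 1.517 → |1.517 − 1.414| = 0.103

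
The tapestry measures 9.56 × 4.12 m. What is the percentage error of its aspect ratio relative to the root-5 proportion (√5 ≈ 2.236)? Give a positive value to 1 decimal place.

Ratio = 9.56 / 4.12 ≈ 2.3204.
Ideal root-5 ≈ 2.2361. |2.3204 − 2.2361| / 2.2361 ≈ 3.77% → 3.8%.

3.8%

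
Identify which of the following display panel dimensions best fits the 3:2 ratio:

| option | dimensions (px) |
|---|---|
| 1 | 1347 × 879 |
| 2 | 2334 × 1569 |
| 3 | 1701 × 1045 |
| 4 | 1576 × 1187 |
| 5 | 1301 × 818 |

2

Target 3:2 ≈ 1.500.
1: 1.532 (Δ0.032)  2: 1.488 (Δ0.012)  3: 1.628 (Δ0.128)  4: 1.328 (Δ0.172)  5: 1.590 (Δ0.090)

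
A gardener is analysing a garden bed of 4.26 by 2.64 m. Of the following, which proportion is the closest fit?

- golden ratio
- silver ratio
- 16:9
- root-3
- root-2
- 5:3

Ratio = 4.26 / 2.64 ≈ 1.614.
Distances: golden ratio 1.618 (Δ 0.004); silver ratio 2.414 (Δ 0.800); 16:9 1.778 (Δ 0.164); root-3 1.732 (Δ 0.118); root-2 1.414 (Δ 0.200); 5:3 1.667 (Δ 0.053).

golden ratio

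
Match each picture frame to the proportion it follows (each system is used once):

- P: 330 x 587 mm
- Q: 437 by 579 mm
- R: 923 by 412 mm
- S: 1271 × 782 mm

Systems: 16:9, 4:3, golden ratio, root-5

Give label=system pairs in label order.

Ratios: P ≈ 1.779; Q ≈ 1.325; R ≈ 2.240; S ≈ 1.625.
Targets: 16:9 ≈ 1.778; 4:3 ≈ 1.333; golden ratio ≈ 1.618; root-5 ≈ 2.236.

P=16:9, Q=4:3, R=root-5, S=golden ratio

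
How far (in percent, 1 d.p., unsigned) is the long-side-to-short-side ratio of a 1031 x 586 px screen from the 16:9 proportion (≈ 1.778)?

Ratio = 1031 / 586 ≈ 1.7594.
Ideal 16:9 ≈ 1.7778. |1.7594 − 1.7778| / 1.7778 ≈ 1.03% → 1.0%.

1.0%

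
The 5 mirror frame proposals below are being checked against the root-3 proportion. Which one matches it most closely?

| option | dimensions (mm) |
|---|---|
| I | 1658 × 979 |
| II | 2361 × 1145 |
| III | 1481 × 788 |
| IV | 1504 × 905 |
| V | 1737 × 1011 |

V

Ratios (long/short): I ≈ 1.694; II ≈ 2.062; III ≈ 1.879; IV ≈ 1.662; V ≈ 1.718.
root-3 ≈ 1.732; option V is nearest (Δ 0.014).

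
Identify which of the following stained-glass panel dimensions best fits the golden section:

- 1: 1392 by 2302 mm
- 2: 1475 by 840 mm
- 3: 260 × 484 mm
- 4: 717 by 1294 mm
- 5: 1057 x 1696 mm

5

Target golden ratio ≈ 1.618.
1: 1.654 (Δ0.036)  2: 1.756 (Δ0.138)  3: 1.862 (Δ0.244)  4: 1.805 (Δ0.187)  5: 1.605 (Δ0.013)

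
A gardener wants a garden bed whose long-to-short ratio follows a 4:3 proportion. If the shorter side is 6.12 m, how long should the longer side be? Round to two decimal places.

8.16 m

4:3 ≈ 1.33333.
Longer side = 6.12 × 1.33333 ≈ 8.1600 → 8.16 m.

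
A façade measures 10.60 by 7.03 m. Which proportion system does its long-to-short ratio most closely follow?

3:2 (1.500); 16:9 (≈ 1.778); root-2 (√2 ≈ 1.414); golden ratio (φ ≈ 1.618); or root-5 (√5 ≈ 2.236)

10.60/7.03 ≈ 1.508. Nearest candidates are 3:2 (1.500, off by 0.008) and root-2 (1.414, off by 0.094).

3:2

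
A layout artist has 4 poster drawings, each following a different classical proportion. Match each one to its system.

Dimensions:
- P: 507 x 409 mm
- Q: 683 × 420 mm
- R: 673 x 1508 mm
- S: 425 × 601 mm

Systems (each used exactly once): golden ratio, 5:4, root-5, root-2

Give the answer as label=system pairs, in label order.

P = 507/409 ≈ 1.240 → 5:4 (1.250)
Q = 683/420 ≈ 1.626 → golden ratio (1.618)
R = 1508/673 ≈ 2.241 → root-5 (2.236)
S = 601/425 ≈ 1.414 → root-2 (1.414)

P=5:4, Q=golden ratio, R=root-5, S=root-2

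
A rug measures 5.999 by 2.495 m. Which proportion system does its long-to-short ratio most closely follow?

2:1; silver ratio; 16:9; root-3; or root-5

Ratio = 5.999 / 2.495 ≈ 2.404.
Distances: 2:1 2.000 (Δ 0.404); silver ratio 2.414 (Δ 0.010); 16:9 1.778 (Δ 0.626); root-3 1.732 (Δ 0.672); root-5 2.236 (Δ 0.168).

silver ratio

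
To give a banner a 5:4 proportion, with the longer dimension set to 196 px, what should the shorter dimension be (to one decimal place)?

5:4 = 1.25000.
Shorter side = 196 ÷ 1.25000 ≈ 156.800 → 156.8 px.

156.8 px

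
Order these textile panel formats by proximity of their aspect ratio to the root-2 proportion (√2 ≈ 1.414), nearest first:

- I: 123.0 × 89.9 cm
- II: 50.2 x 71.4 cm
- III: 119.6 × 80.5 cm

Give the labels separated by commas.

II, I, III

I: 123.0/89.9 ≈ 1.368 → |1.368 − 1.414| = 0.046
II: 71.4/50.2 ≈ 1.422 → |1.422 − 1.414| = 0.008
III: 119.6/80.5 ≈ 1.486 → |1.486 − 1.414| = 0.072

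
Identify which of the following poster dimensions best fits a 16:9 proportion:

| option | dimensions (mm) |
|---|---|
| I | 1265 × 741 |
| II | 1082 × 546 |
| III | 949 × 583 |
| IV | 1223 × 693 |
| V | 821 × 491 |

IV

Target 16:9 ≈ 1.778.
I: 1.707 (Δ0.071)  II: 1.982 (Δ0.204)  III: 1.628 (Δ0.150)  IV: 1.765 (Δ0.013)  V: 1.672 (Δ0.106)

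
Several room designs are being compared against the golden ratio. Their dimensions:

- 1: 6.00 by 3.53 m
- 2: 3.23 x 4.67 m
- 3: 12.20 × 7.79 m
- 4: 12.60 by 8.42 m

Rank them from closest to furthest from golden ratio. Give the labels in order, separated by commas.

Ratios: 1 = 6.00 / 3.53 ≈ 1.700; 2 = 4.67 / 3.23 ≈ 1.446; 3 = 12.20 / 7.79 ≈ 1.566; 4 = 12.60 / 8.42 ≈ 1.496.
|Δ from 1.618|: 1 0.082; 2 0.172; 3 0.052; 4 0.122.

3, 1, 4, 2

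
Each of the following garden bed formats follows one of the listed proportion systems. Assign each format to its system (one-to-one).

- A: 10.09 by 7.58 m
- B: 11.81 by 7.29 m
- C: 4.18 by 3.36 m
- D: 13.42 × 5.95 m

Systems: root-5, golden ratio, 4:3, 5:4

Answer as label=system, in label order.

Ratios: A ≈ 1.331; B ≈ 1.620; C ≈ 1.244; D ≈ 2.255.
Targets: root-5 ≈ 2.236; golden ratio ≈ 1.618; 4:3 ≈ 1.333; 5:4 ≈ 1.250.

A=4:3, B=golden ratio, C=5:4, D=root-5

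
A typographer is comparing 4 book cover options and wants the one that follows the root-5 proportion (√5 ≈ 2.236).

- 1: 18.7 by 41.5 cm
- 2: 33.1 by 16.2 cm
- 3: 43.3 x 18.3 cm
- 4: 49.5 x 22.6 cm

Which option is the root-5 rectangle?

1

Target root-5 ≈ 2.236.
1: 2.219 (Δ0.017)  2: 2.043 (Δ0.193)  3: 2.366 (Δ0.130)  4: 2.190 (Δ0.046)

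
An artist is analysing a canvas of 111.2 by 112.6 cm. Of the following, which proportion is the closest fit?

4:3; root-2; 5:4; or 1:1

1:1

112.6/111.2 ≈ 1.013. Nearest candidates are 1:1 (1.000, off by 0.013) and 5:4 (1.250, off by 0.237).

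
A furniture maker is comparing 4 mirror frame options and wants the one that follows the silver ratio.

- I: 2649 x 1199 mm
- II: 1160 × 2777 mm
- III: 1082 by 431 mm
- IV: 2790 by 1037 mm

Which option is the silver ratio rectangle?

II

Target silver ratio ≈ 2.414.
I: 2.209 (Δ0.205)  II: 2.394 (Δ0.020)  III: 2.510 (Δ0.096)  IV: 2.690 (Δ0.276)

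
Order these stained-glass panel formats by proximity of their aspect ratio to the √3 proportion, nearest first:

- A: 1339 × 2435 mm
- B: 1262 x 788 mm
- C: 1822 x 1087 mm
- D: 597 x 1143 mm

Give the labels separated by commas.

C, A, B, D

A: 2435/1339 ≈ 1.819 → |1.819 − 1.732| = 0.087
B: 1262/788 ≈ 1.602 → |1.602 − 1.732| = 0.130
C: 1822/1087 ≈ 1.676 → |1.676 − 1.732| = 0.056
D: 1143/597 ≈ 1.915 → |1.915 − 1.732| = 0.183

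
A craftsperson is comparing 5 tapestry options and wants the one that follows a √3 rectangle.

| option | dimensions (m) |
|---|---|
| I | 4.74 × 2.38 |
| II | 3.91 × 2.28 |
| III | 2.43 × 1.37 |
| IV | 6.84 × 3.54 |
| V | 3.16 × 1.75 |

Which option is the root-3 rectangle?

Target root-3 ≈ 1.732.
I: 1.992 (Δ0.260)  II: 1.715 (Δ0.017)  III: 1.774 (Δ0.042)  IV: 1.932 (Δ0.200)  V: 1.806 (Δ0.074)

II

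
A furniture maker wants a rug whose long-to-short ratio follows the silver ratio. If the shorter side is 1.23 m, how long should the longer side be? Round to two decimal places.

2.97 m

silver ratio ≈ 2.41421.
Longer side = 1.23 × 2.41421 ≈ 2.9695 → 2.97 m.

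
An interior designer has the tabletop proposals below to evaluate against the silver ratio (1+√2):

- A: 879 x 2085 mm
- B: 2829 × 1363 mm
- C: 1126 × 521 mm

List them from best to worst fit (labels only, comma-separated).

Ratios: A = 2085 / 879 ≈ 2.372; B = 2829 / 1363 ≈ 2.076; C = 1126 / 521 ≈ 2.161.
|Δ from 2.414|: A 0.042; B 0.338; C 0.253.

A, C, B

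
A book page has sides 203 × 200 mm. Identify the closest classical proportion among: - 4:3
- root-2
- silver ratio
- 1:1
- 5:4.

1:1

203/200 ≈ 1.015. Nearest candidates are 1:1 (1.000, off by 0.015) and 5:4 (1.250, off by 0.235).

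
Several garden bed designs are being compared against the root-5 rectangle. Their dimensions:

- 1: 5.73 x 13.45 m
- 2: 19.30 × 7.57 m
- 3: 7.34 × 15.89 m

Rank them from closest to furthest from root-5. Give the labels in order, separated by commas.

3, 1, 2

Ratios: 1 = 13.45 / 5.73 ≈ 2.347; 2 = 19.30 / 7.57 ≈ 2.550; 3 = 15.89 / 7.34 ≈ 2.165.
|Δ from 2.236|: 1 0.111; 2 0.314; 3 0.071.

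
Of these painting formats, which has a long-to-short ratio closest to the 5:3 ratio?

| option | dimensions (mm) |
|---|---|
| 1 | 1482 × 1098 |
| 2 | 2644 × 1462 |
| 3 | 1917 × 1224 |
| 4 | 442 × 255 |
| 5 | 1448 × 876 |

Target 5:3 ≈ 1.667.
1: 1.350 (Δ0.317)  2: 1.808 (Δ0.141)  3: 1.566 (Δ0.101)  4: 1.733 (Δ0.066)  5: 1.653 (Δ0.014)

5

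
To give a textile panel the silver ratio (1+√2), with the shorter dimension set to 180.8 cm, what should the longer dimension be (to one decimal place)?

silver ratio ≈ 2.41421.
Longer side = 180.8 × 2.41421 ≈ 436.489 → 436.5 cm.

436.5 cm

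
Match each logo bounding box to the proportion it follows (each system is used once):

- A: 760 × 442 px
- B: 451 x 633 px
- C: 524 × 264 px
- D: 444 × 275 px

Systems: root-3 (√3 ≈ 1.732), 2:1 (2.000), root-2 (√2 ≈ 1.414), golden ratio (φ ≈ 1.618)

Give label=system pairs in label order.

A=root-3, B=root-2, C=2:1, D=golden ratio

A = 760/442 ≈ 1.719 → root-3 (1.732)
B = 633/451 ≈ 1.404 → root-2 (1.414)
C = 524/264 ≈ 1.985 → 2:1 (2.000)
D = 444/275 ≈ 1.615 → golden ratio (1.618)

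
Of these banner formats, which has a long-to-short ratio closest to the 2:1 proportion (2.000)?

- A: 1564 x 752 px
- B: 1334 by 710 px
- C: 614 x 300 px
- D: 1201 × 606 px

D

Target 2:1 ≈ 2.000.
A: 2.080 (Δ0.080)  B: 1.879 (Δ0.121)  C: 2.047 (Δ0.047)  D: 1.982 (Δ0.018)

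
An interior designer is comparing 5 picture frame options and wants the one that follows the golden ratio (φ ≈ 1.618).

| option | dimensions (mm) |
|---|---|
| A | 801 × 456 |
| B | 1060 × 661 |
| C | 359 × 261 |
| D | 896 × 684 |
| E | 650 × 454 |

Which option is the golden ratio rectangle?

Target golden ratio ≈ 1.618.
A: 1.757 (Δ0.139)  B: 1.604 (Δ0.014)  C: 1.375 (Δ0.243)  D: 1.310 (Δ0.308)  E: 1.432 (Δ0.186)

B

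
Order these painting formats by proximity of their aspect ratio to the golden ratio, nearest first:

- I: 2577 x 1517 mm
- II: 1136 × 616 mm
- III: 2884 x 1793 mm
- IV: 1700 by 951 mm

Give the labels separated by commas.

I: 2577/1517 ≈ 1.699 → |1.699 − 1.618| = 0.081
II: 1136/616 ≈ 1.844 → |1.844 − 1.618| = 0.226
III: 2884/1793 ≈ 1.608 → |1.608 − 1.618| = 0.010
IV: 1700/951 ≈ 1.788 → |1.788 − 1.618| = 0.170

III, I, IV, II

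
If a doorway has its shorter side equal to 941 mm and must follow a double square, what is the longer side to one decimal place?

2:1 = 2.00000.
Longer side = 941 × 2.00000 ≈ 1882.000 → 1882.0 mm.

1882.0 mm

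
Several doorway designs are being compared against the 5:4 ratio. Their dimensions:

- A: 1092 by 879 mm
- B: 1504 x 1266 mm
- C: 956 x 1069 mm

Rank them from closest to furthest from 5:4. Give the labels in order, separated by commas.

A, B, C

A: 1092/879 ≈ 1.242 → |1.242 − 1.250| = 0.008
B: 1504/1266 ≈ 1.188 → |1.188 − 1.250| = 0.062
C: 1069/956 ≈ 1.118 → |1.118 − 1.250| = 0.132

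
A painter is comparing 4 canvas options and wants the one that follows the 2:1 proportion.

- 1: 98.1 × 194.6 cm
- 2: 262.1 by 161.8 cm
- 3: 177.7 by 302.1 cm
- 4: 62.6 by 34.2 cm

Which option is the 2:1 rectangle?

1

Target 2:1 ≈ 2.000.
1: 1.984 (Δ0.016)  2: 1.620 (Δ0.380)  3: 1.700 (Δ0.300)  4: 1.830 (Δ0.170)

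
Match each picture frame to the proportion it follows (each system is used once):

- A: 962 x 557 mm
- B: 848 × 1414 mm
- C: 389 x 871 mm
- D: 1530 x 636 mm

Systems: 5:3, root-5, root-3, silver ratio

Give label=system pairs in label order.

A = 962/557 ≈ 1.727 → root-3 (1.732)
B = 1414/848 ≈ 1.667 → 5:3 (1.667)
C = 871/389 ≈ 2.239 → root-5 (2.236)
D = 1530/636 ≈ 2.406 → silver ratio (2.414)

A=root-3, B=5:3, C=root-5, D=silver ratio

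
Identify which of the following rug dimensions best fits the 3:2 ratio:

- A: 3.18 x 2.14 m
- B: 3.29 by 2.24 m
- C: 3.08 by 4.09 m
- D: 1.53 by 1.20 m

A

Ratios (long/short): A ≈ 1.486; B ≈ 1.469; C ≈ 1.328; D ≈ 1.275.
3:2 ≈ 1.500; option A is nearest (Δ 0.014).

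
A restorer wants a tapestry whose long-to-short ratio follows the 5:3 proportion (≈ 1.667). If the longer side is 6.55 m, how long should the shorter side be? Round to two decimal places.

3.93 m

5:3 ≈ 1.66667.
Shorter side = 6.55 ÷ 1.66667 ≈ 3.9300 → 3.93 m.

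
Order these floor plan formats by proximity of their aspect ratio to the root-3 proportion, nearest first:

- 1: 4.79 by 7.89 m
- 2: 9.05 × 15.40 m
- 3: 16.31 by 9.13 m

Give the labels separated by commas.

2, 3, 1

1: 7.89/4.79 ≈ 1.647 → |1.647 − 1.732| = 0.085
2: 15.40/9.05 ≈ 1.702 → |1.702 − 1.732| = 0.030
3: 16.31/9.13 ≈ 1.786 → |1.786 − 1.732| = 0.054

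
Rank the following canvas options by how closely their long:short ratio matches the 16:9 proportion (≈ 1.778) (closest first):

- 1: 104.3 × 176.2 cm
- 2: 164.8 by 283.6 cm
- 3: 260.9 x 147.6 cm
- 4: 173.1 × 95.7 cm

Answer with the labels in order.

3, 4, 2, 1

1: 176.2/104.3 ≈ 1.689 → |1.689 − 1.778| = 0.089
2: 283.6/164.8 ≈ 1.721 → |1.721 − 1.778| = 0.057
3: 260.9/147.6 ≈ 1.768 → |1.768 − 1.778| = 0.010
4: 173.1/95.7 ≈ 1.809 → |1.809 − 1.778| = 0.031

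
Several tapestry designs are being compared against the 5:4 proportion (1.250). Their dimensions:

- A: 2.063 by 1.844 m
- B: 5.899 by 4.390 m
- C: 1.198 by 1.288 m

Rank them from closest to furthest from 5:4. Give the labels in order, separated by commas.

A: 2.063/1.844 ≈ 1.119 → |1.119 − 1.250| = 0.131
B: 5.899/4.390 ≈ 1.344 → |1.344 − 1.250| = 0.094
C: 1.288/1.198 ≈ 1.075 → |1.075 − 1.250| = 0.175

B, A, C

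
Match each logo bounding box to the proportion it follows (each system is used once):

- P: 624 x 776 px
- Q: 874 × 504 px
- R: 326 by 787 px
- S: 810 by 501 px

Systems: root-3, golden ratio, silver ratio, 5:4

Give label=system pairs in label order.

P=5:4, Q=root-3, R=silver ratio, S=golden ratio

P = 776/624 ≈ 1.244 → 5:4 (1.250)
Q = 874/504 ≈ 1.734 → root-3 (1.732)
R = 787/326 ≈ 2.414 → silver ratio (2.414)
S = 810/501 ≈ 1.617 → golden ratio (1.618)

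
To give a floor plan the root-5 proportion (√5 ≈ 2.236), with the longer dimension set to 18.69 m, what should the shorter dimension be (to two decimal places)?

root-5 ≈ 2.23607.
Shorter side = 18.69 ÷ 2.23607 ≈ 8.3584 → 8.36 m.

8.36 m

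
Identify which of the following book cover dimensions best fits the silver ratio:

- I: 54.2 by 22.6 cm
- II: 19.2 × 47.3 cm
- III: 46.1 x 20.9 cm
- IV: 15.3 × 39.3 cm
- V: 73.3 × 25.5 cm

Ratios (long/short): I ≈ 2.398; II ≈ 2.464; III ≈ 2.206; IV ≈ 2.569; V ≈ 2.875.
silver ratio ≈ 2.414; option I is nearest (Δ 0.016).

I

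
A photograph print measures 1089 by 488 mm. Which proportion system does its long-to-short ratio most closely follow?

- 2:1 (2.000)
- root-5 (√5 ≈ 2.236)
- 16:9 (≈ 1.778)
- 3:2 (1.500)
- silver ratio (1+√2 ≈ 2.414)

Ratio = 1089 / 488 ≈ 2.232.
Distances: 2:1 2.000 (Δ 0.232); root-5 2.236 (Δ 0.004); 16:9 1.778 (Δ 0.454); 3:2 1.500 (Δ 0.732); silver ratio 2.414 (Δ 0.182).

root-5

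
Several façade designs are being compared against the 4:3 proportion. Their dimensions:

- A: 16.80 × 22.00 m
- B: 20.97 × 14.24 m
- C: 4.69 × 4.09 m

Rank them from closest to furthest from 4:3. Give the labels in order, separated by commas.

A, B, C

Ratios: A = 22.00 / 16.80 ≈ 1.310; B = 20.97 / 14.24 ≈ 1.473; C = 4.69 / 4.09 ≈ 1.147.
|Δ from 1.333|: A 0.023; B 0.140; C 0.186.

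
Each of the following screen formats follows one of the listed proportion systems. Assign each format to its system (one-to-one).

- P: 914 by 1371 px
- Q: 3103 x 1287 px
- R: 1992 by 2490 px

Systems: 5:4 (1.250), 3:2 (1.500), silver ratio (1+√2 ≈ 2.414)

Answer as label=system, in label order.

P=3:2, Q=silver ratio, R=5:4

Ratios: P ≈ 1.500; Q ≈ 2.411; R ≈ 1.250.
Targets: 5:4 ≈ 1.250; 3:2 ≈ 1.500; silver ratio ≈ 2.414.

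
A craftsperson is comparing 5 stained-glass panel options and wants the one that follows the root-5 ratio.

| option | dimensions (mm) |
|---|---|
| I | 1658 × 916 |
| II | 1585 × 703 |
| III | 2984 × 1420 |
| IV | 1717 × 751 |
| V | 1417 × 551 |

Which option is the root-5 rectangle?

II

Target root-5 ≈ 2.236.
I: 1.810 (Δ0.426)  II: 2.255 (Δ0.019)  III: 2.101 (Δ0.135)  IV: 2.286 (Δ0.050)  V: 2.572 (Δ0.336)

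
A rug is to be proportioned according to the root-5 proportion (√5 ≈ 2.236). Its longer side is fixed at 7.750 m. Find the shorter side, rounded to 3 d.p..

3.466 m

root-5 ≈ 2.23607.
Shorter side = 7.750 ÷ 2.23607 ≈ 3.46590 → 3.466 m.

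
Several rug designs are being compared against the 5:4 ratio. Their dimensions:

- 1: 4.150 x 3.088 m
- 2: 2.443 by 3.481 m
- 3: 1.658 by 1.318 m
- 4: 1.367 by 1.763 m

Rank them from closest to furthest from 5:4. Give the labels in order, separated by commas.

3, 4, 1, 2

1: 4.150/3.088 ≈ 1.344 → |1.344 − 1.250| = 0.094
2: 3.481/2.443 ≈ 1.425 → |1.425 − 1.250| = 0.175
3: 1.658/1.318 ≈ 1.258 → |1.258 − 1.250| = 0.008
4: 1.763/1.367 ≈ 1.290 → |1.290 − 1.250| = 0.040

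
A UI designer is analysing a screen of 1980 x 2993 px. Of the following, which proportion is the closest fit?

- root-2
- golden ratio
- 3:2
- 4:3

3:2

Ratio = 2993 / 1980 ≈ 1.512.
Distances: root-2 1.414 (Δ 0.098); golden ratio 1.618 (Δ 0.106); 3:2 1.500 (Δ 0.012); 4:3 1.333 (Δ 0.179).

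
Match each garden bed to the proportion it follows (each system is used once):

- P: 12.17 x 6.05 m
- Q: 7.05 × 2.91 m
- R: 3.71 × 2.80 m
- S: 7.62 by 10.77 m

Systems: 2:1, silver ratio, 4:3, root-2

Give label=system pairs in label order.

P=2:1, Q=silver ratio, R=4:3, S=root-2

Ratios: P ≈ 2.012; Q ≈ 2.423; R ≈ 1.325; S ≈ 1.413.
Targets: 2:1 ≈ 2.000; silver ratio ≈ 2.414; 4:3 ≈ 1.333; root-2 ≈ 1.414.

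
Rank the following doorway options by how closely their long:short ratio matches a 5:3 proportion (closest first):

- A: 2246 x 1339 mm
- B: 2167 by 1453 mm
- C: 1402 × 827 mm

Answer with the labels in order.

A: 2246/1339 ≈ 1.677 → |1.677 − 1.667| = 0.010
B: 2167/1453 ≈ 1.491 → |1.491 − 1.667| = 0.176
C: 1402/827 ≈ 1.695 → |1.695 − 1.667| = 0.028

A, C, B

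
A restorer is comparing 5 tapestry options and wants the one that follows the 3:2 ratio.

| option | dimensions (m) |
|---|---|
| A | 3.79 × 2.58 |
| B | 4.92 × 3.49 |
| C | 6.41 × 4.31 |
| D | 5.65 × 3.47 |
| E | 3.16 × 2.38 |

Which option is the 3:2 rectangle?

C

Target 3:2 ≈ 1.500.
A: 1.469 (Δ0.031)  B: 1.410 (Δ0.090)  C: 1.487 (Δ0.013)  D: 1.628 (Δ0.128)  E: 1.328 (Δ0.172)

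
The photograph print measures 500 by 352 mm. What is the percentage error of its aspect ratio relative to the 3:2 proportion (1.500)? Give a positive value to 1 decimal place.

5.3%

Ratio = 500 / 352 ≈ 1.4205.
Ideal 3:2 = 1.5000. |1.4205 − 1.5000| / 1.5000 ≈ 5.30% → 5.3%.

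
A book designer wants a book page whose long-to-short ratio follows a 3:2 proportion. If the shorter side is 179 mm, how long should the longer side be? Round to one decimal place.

3:2 = 1.50000.
Longer side = 179 × 1.50000 ≈ 268.500 → 268.5 mm.

268.5 mm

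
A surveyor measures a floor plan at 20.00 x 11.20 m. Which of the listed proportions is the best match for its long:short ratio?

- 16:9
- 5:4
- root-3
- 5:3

16:9

20.00/11.20 ≈ 1.786. Nearest candidates are 16:9 (1.778, off by 0.008) and root-3 (1.732, off by 0.054).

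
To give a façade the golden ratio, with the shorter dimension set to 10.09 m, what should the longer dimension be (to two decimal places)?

16.33 m

golden ratio ≈ 1.61803.
Longer side = 10.09 × 1.61803 ≈ 16.3259 → 16.33 m.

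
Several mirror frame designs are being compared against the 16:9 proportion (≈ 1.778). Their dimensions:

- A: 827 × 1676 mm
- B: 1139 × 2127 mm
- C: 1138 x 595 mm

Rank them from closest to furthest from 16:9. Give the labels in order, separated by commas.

Ratios: A = 1676 / 827 ≈ 2.027; B = 2127 / 1139 ≈ 1.867; C = 1138 / 595 ≈ 1.913.
|Δ from 1.778|: A 0.249; B 0.089; C 0.135.

B, C, A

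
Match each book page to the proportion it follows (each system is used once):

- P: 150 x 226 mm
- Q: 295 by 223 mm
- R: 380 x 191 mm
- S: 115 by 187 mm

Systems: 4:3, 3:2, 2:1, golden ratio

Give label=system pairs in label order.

Ratios: P ≈ 1.507; Q ≈ 1.323; R ≈ 1.990; S ≈ 1.626.
Targets: 4:3 ≈ 1.333; 3:2 ≈ 1.500; 2:1 ≈ 2.000; golden ratio ≈ 1.618.

P=3:2, Q=4:3, R=2:1, S=golden ratio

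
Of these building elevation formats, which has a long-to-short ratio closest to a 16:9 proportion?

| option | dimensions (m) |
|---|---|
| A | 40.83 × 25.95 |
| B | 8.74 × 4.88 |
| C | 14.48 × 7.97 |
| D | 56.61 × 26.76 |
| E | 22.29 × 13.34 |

B

Ratios (long/short): A ≈ 1.573; B ≈ 1.791; C ≈ 1.817; D ≈ 2.115; E ≈ 1.671.
16:9 ≈ 1.778; option B is nearest (Δ 0.013).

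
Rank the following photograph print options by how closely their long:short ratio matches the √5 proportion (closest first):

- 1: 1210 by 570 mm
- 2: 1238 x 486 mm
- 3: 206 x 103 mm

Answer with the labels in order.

Ratios: 1 = 1210 / 570 ≈ 2.123; 2 = 1238 / 486 ≈ 2.547; 3 = 206 / 103 ≈ 2.000.
|Δ from 2.236|: 1 0.113; 2 0.311; 3 0.236.

1, 3, 2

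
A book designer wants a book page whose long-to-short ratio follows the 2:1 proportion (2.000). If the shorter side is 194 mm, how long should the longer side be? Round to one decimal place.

2:1 = 2.00000.
Longer side = 194 × 2.00000 ≈ 388.000 → 388.0 mm.

388.0 mm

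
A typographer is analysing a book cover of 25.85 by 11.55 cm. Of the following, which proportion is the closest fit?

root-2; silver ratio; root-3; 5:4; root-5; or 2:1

Ratio = 25.85 / 11.55 ≈ 2.238.
Distances: root-2 1.414 (Δ 0.824); silver ratio 2.414 (Δ 0.176); root-3 1.732 (Δ 0.506); 5:4 1.250 (Δ 0.988); root-5 2.236 (Δ 0.002); 2:1 2.000 (Δ 0.238).

root-5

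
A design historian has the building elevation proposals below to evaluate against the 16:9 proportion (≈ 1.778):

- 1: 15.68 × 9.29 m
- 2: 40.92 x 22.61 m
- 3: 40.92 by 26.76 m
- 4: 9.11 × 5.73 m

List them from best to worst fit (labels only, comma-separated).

Ratios: 1 = 15.68 / 9.29 ≈ 1.688; 2 = 40.92 / 22.61 ≈ 1.810; 3 = 40.92 / 26.76 ≈ 1.529; 4 = 9.11 / 5.73 ≈ 1.590.
|Δ from 1.778|: 1 0.090; 2 0.032; 3 0.249; 4 0.188.

2, 1, 4, 3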